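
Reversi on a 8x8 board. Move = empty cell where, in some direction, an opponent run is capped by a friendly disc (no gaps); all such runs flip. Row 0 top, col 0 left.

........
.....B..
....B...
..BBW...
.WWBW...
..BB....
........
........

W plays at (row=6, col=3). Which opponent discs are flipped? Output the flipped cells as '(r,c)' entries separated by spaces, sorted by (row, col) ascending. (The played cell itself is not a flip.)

Answer: (5,2)

Derivation:
Dir NW: opp run (5,2) capped by W -> flip
Dir N: opp run (5,3) (4,3) (3,3), next='.' -> no flip
Dir NE: first cell '.' (not opp) -> no flip
Dir W: first cell '.' (not opp) -> no flip
Dir E: first cell '.' (not opp) -> no flip
Dir SW: first cell '.' (not opp) -> no flip
Dir S: first cell '.' (not opp) -> no flip
Dir SE: first cell '.' (not opp) -> no flip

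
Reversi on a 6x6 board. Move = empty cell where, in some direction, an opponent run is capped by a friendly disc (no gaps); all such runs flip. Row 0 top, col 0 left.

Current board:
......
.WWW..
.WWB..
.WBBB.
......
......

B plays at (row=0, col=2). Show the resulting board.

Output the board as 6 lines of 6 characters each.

Place B at (0,2); scan 8 dirs for brackets.
Dir NW: edge -> no flip
Dir N: edge -> no flip
Dir NE: edge -> no flip
Dir W: first cell '.' (not opp) -> no flip
Dir E: first cell '.' (not opp) -> no flip
Dir SW: opp run (1,1), next='.' -> no flip
Dir S: opp run (1,2) (2,2) capped by B -> flip
Dir SE: opp run (1,3), next='.' -> no flip
All flips: (1,2) (2,2)

Answer: ..B...
.WBW..
.WBB..
.WBBB.
......
......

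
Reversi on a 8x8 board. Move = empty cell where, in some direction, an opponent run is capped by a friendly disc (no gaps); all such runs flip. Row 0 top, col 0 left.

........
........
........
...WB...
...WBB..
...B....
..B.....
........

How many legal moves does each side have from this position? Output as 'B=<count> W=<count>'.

Answer: B=5 W=5

Derivation:
-- B to move --
(2,2): flips 1 -> legal
(2,3): flips 2 -> legal
(2,4): no bracket -> illegal
(3,2): flips 1 -> legal
(4,2): flips 1 -> legal
(5,2): flips 1 -> legal
(5,4): no bracket -> illegal
B mobility = 5
-- W to move --
(2,3): no bracket -> illegal
(2,4): no bracket -> illegal
(2,5): flips 1 -> legal
(3,5): flips 1 -> legal
(3,6): no bracket -> illegal
(4,2): no bracket -> illegal
(4,6): flips 2 -> legal
(5,1): no bracket -> illegal
(5,2): no bracket -> illegal
(5,4): no bracket -> illegal
(5,5): flips 1 -> legal
(5,6): no bracket -> illegal
(6,1): no bracket -> illegal
(6,3): flips 1 -> legal
(6,4): no bracket -> illegal
(7,1): no bracket -> illegal
(7,2): no bracket -> illegal
(7,3): no bracket -> illegal
W mobility = 5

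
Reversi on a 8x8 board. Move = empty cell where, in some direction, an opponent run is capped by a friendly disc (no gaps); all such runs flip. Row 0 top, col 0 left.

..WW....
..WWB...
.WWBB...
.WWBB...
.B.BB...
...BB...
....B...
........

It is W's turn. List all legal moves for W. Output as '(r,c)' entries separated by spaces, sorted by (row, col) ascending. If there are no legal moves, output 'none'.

(0,4): no bracket -> illegal
(0,5): flips 2 -> legal
(1,5): flips 1 -> legal
(2,5): flips 3 -> legal
(3,0): no bracket -> illegal
(3,5): flips 3 -> legal
(4,0): no bracket -> illegal
(4,2): no bracket -> illegal
(4,5): flips 2 -> legal
(5,0): flips 1 -> legal
(5,1): flips 1 -> legal
(5,2): no bracket -> illegal
(5,5): flips 2 -> legal
(6,2): no bracket -> illegal
(6,3): flips 4 -> legal
(6,5): flips 2 -> legal
(7,3): no bracket -> illegal
(7,4): no bracket -> illegal
(7,5): no bracket -> illegal

Answer: (0,5) (1,5) (2,5) (3,5) (4,5) (5,0) (5,1) (5,5) (6,3) (6,5)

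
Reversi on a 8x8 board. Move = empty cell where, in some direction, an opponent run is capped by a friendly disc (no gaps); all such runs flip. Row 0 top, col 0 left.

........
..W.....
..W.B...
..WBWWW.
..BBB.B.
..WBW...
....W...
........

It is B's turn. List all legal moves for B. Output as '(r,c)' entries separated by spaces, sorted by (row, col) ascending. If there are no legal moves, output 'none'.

Answer: (0,2) (1,1) (2,1) (2,5) (2,6) (3,1) (3,7) (5,1) (5,5) (6,1) (6,2) (6,5) (7,4) (7,5)

Derivation:
(0,1): no bracket -> illegal
(0,2): flips 3 -> legal
(0,3): no bracket -> illegal
(1,1): flips 1 -> legal
(1,3): no bracket -> illegal
(2,1): flips 1 -> legal
(2,3): no bracket -> illegal
(2,5): flips 1 -> legal
(2,6): flips 2 -> legal
(2,7): no bracket -> illegal
(3,1): flips 1 -> legal
(3,7): flips 3 -> legal
(4,1): no bracket -> illegal
(4,5): no bracket -> illegal
(4,7): no bracket -> illegal
(5,1): flips 1 -> legal
(5,5): flips 1 -> legal
(6,1): flips 1 -> legal
(6,2): flips 1 -> legal
(6,3): no bracket -> illegal
(6,5): flips 1 -> legal
(7,3): no bracket -> illegal
(7,4): flips 2 -> legal
(7,5): flips 1 -> legal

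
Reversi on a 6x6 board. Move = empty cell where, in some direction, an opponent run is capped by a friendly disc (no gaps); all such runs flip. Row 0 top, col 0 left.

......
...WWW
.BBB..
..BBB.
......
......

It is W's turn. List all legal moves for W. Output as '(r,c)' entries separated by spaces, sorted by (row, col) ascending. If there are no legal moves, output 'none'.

Answer: (3,1) (4,1) (4,3)

Derivation:
(1,0): no bracket -> illegal
(1,1): no bracket -> illegal
(1,2): no bracket -> illegal
(2,0): no bracket -> illegal
(2,4): no bracket -> illegal
(2,5): no bracket -> illegal
(3,0): no bracket -> illegal
(3,1): flips 1 -> legal
(3,5): no bracket -> illegal
(4,1): flips 2 -> legal
(4,2): no bracket -> illegal
(4,3): flips 2 -> legal
(4,4): no bracket -> illegal
(4,5): no bracket -> illegal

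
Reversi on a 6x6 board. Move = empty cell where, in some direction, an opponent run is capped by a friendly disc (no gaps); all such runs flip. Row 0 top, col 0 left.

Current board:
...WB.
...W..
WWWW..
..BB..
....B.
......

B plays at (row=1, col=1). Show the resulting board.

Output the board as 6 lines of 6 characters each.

Place B at (1,1); scan 8 dirs for brackets.
Dir NW: first cell '.' (not opp) -> no flip
Dir N: first cell '.' (not opp) -> no flip
Dir NE: first cell '.' (not opp) -> no flip
Dir W: first cell '.' (not opp) -> no flip
Dir E: first cell '.' (not opp) -> no flip
Dir SW: opp run (2,0), next=edge -> no flip
Dir S: opp run (2,1), next='.' -> no flip
Dir SE: opp run (2,2) capped by B -> flip
All flips: (2,2)

Answer: ...WB.
.B.W..
WWBW..
..BB..
....B.
......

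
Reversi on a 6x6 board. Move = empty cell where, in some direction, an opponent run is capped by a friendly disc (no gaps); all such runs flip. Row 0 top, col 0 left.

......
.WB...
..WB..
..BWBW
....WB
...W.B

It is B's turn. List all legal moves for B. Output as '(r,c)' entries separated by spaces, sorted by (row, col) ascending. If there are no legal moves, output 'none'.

(0,0): flips 4 -> legal
(0,1): no bracket -> illegal
(0,2): no bracket -> illegal
(1,0): flips 1 -> legal
(1,3): no bracket -> illegal
(2,0): no bracket -> illegal
(2,1): flips 1 -> legal
(2,4): no bracket -> illegal
(2,5): flips 1 -> legal
(3,1): no bracket -> illegal
(4,2): no bracket -> illegal
(4,3): flips 2 -> legal
(5,2): no bracket -> illegal
(5,4): flips 1 -> legal

Answer: (0,0) (1,0) (2,1) (2,5) (4,3) (5,4)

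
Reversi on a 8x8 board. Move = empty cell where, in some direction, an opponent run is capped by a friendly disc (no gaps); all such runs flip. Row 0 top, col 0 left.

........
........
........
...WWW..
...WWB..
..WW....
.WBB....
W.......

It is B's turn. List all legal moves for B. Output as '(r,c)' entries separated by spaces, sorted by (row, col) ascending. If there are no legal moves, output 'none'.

Answer: (2,3) (2,5) (2,6) (4,1) (4,2) (6,0)

Derivation:
(2,2): no bracket -> illegal
(2,3): flips 4 -> legal
(2,4): no bracket -> illegal
(2,5): flips 1 -> legal
(2,6): flips 3 -> legal
(3,2): no bracket -> illegal
(3,6): no bracket -> illegal
(4,1): flips 1 -> legal
(4,2): flips 3 -> legal
(4,6): no bracket -> illegal
(5,0): no bracket -> illegal
(5,1): no bracket -> illegal
(5,4): no bracket -> illegal
(5,5): no bracket -> illegal
(6,0): flips 1 -> legal
(6,4): no bracket -> illegal
(7,1): no bracket -> illegal
(7,2): no bracket -> illegal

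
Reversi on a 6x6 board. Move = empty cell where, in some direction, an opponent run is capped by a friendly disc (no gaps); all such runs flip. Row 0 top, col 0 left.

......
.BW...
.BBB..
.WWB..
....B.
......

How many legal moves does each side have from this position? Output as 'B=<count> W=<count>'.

-- B to move --
(0,1): flips 1 -> legal
(0,2): flips 1 -> legal
(0,3): flips 1 -> legal
(1,3): flips 1 -> legal
(2,0): no bracket -> illegal
(3,0): flips 2 -> legal
(4,0): flips 1 -> legal
(4,1): flips 2 -> legal
(4,2): flips 1 -> legal
(4,3): flips 1 -> legal
B mobility = 9
-- W to move --
(0,0): no bracket -> illegal
(0,1): flips 2 -> legal
(0,2): no bracket -> illegal
(1,0): flips 2 -> legal
(1,3): flips 1 -> legal
(1,4): flips 1 -> legal
(2,0): no bracket -> illegal
(2,4): no bracket -> illegal
(3,0): flips 1 -> legal
(3,4): flips 2 -> legal
(3,5): no bracket -> illegal
(4,2): no bracket -> illegal
(4,3): no bracket -> illegal
(4,5): no bracket -> illegal
(5,3): no bracket -> illegal
(5,4): no bracket -> illegal
(5,5): no bracket -> illegal
W mobility = 6

Answer: B=9 W=6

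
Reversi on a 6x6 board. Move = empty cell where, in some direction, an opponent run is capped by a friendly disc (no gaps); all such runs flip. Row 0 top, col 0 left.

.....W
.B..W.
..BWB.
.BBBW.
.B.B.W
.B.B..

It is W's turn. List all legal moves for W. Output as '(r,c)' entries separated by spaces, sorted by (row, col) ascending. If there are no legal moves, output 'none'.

Answer: (2,1) (2,5) (3,0) (5,0) (5,2)

Derivation:
(0,0): no bracket -> illegal
(0,1): no bracket -> illegal
(0,2): no bracket -> illegal
(1,0): no bracket -> illegal
(1,2): no bracket -> illegal
(1,3): no bracket -> illegal
(1,5): no bracket -> illegal
(2,0): no bracket -> illegal
(2,1): flips 1 -> legal
(2,5): flips 1 -> legal
(3,0): flips 3 -> legal
(3,5): no bracket -> illegal
(4,0): no bracket -> illegal
(4,2): no bracket -> illegal
(4,4): no bracket -> illegal
(5,0): flips 2 -> legal
(5,2): flips 1 -> legal
(5,4): no bracket -> illegal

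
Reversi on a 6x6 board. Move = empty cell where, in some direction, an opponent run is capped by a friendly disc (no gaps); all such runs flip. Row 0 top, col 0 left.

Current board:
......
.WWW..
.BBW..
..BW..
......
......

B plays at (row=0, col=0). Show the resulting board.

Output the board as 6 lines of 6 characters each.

Place B at (0,0); scan 8 dirs for brackets.
Dir NW: edge -> no flip
Dir N: edge -> no flip
Dir NE: edge -> no flip
Dir W: edge -> no flip
Dir E: first cell '.' (not opp) -> no flip
Dir SW: edge -> no flip
Dir S: first cell '.' (not opp) -> no flip
Dir SE: opp run (1,1) capped by B -> flip
All flips: (1,1)

Answer: B.....
.BWW..
.BBW..
..BW..
......
......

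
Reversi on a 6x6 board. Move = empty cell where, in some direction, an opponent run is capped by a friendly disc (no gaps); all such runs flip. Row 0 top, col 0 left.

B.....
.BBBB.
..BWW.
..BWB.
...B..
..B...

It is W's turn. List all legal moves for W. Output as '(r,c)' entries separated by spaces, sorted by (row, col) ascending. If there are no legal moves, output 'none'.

(0,1): flips 1 -> legal
(0,2): flips 1 -> legal
(0,3): flips 1 -> legal
(0,4): flips 1 -> legal
(0,5): flips 1 -> legal
(1,0): no bracket -> illegal
(1,5): no bracket -> illegal
(2,0): no bracket -> illegal
(2,1): flips 1 -> legal
(2,5): no bracket -> illegal
(3,1): flips 1 -> legal
(3,5): flips 1 -> legal
(4,1): flips 1 -> legal
(4,2): no bracket -> illegal
(4,4): flips 1 -> legal
(4,5): flips 1 -> legal
(5,1): no bracket -> illegal
(5,3): flips 1 -> legal
(5,4): no bracket -> illegal

Answer: (0,1) (0,2) (0,3) (0,4) (0,5) (2,1) (3,1) (3,5) (4,1) (4,4) (4,5) (5,3)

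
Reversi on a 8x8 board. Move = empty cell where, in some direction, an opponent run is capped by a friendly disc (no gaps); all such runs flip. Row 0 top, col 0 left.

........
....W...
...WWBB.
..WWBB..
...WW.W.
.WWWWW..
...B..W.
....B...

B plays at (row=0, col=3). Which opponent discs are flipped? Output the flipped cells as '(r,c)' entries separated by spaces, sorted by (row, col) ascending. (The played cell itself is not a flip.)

Dir NW: edge -> no flip
Dir N: edge -> no flip
Dir NE: edge -> no flip
Dir W: first cell '.' (not opp) -> no flip
Dir E: first cell '.' (not opp) -> no flip
Dir SW: first cell '.' (not opp) -> no flip
Dir S: first cell '.' (not opp) -> no flip
Dir SE: opp run (1,4) capped by B -> flip

Answer: (1,4)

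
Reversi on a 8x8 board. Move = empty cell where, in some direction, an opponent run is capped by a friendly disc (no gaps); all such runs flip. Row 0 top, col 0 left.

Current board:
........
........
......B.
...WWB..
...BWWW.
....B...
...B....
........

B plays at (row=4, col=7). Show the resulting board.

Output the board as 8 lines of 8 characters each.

Place B at (4,7); scan 8 dirs for brackets.
Dir NW: first cell '.' (not opp) -> no flip
Dir N: first cell '.' (not opp) -> no flip
Dir NE: edge -> no flip
Dir W: opp run (4,6) (4,5) (4,4) capped by B -> flip
Dir E: edge -> no flip
Dir SW: first cell '.' (not opp) -> no flip
Dir S: first cell '.' (not opp) -> no flip
Dir SE: edge -> no flip
All flips: (4,4) (4,5) (4,6)

Answer: ........
........
......B.
...WWB..
...BBBBB
....B...
...B....
........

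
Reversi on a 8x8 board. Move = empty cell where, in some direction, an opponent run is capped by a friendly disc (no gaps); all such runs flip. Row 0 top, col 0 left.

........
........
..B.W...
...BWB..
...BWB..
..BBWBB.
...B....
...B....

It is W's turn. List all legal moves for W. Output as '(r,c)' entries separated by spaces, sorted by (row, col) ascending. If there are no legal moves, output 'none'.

(1,1): flips 2 -> legal
(1,2): no bracket -> illegal
(1,3): no bracket -> illegal
(2,1): no bracket -> illegal
(2,3): no bracket -> illegal
(2,5): no bracket -> illegal
(2,6): flips 1 -> legal
(3,1): no bracket -> illegal
(3,2): flips 2 -> legal
(3,6): flips 2 -> legal
(4,1): no bracket -> illegal
(4,2): flips 2 -> legal
(4,6): flips 2 -> legal
(4,7): no bracket -> illegal
(5,1): flips 2 -> legal
(5,7): flips 2 -> legal
(6,1): flips 2 -> legal
(6,2): flips 1 -> legal
(6,4): no bracket -> illegal
(6,5): no bracket -> illegal
(6,6): flips 1 -> legal
(6,7): flips 2 -> legal
(7,2): flips 1 -> legal
(7,4): no bracket -> illegal

Answer: (1,1) (2,6) (3,2) (3,6) (4,2) (4,6) (5,1) (5,7) (6,1) (6,2) (6,6) (6,7) (7,2)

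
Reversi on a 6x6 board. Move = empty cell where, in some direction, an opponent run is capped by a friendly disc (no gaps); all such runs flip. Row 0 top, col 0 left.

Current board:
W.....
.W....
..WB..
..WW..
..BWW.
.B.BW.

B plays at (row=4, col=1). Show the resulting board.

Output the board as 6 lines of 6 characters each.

Place B at (4,1); scan 8 dirs for brackets.
Dir NW: first cell '.' (not opp) -> no flip
Dir N: first cell '.' (not opp) -> no flip
Dir NE: opp run (3,2) capped by B -> flip
Dir W: first cell '.' (not opp) -> no flip
Dir E: first cell 'B' (not opp) -> no flip
Dir SW: first cell '.' (not opp) -> no flip
Dir S: first cell 'B' (not opp) -> no flip
Dir SE: first cell '.' (not opp) -> no flip
All flips: (3,2)

Answer: W.....
.W....
..WB..
..BW..
.BBWW.
.B.BW.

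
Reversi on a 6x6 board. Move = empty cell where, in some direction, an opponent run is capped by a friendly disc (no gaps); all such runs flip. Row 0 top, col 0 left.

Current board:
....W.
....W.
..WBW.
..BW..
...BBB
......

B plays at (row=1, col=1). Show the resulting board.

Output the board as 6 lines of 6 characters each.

Place B at (1,1); scan 8 dirs for brackets.
Dir NW: first cell '.' (not opp) -> no flip
Dir N: first cell '.' (not opp) -> no flip
Dir NE: first cell '.' (not opp) -> no flip
Dir W: first cell '.' (not opp) -> no flip
Dir E: first cell '.' (not opp) -> no flip
Dir SW: first cell '.' (not opp) -> no flip
Dir S: first cell '.' (not opp) -> no flip
Dir SE: opp run (2,2) (3,3) capped by B -> flip
All flips: (2,2) (3,3)

Answer: ....W.
.B..W.
..BBW.
..BB..
...BBB
......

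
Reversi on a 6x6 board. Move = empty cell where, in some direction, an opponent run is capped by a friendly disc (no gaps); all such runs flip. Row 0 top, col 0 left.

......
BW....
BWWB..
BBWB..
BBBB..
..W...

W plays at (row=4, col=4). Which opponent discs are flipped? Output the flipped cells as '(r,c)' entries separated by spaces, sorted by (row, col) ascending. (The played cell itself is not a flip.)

Dir NW: opp run (3,3) capped by W -> flip
Dir N: first cell '.' (not opp) -> no flip
Dir NE: first cell '.' (not opp) -> no flip
Dir W: opp run (4,3) (4,2) (4,1) (4,0), next=edge -> no flip
Dir E: first cell '.' (not opp) -> no flip
Dir SW: first cell '.' (not opp) -> no flip
Dir S: first cell '.' (not opp) -> no flip
Dir SE: first cell '.' (not opp) -> no flip

Answer: (3,3)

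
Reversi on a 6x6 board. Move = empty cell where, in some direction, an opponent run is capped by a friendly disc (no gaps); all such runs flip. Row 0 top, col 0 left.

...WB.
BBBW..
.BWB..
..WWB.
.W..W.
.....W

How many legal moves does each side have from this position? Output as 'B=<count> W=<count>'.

-- B to move --
(0,2): flips 1 -> legal
(1,4): flips 1 -> legal
(2,4): no bracket -> illegal
(3,0): no bracket -> illegal
(3,1): flips 4 -> legal
(3,5): no bracket -> illegal
(4,0): no bracket -> illegal
(4,2): flips 2 -> legal
(4,3): flips 2 -> legal
(4,5): no bracket -> illegal
(5,0): flips 2 -> legal
(5,1): no bracket -> illegal
(5,2): no bracket -> illegal
(5,3): no bracket -> illegal
(5,4): flips 1 -> legal
B mobility = 7
-- W to move --
(0,0): flips 1 -> legal
(0,1): no bracket -> illegal
(0,2): flips 1 -> legal
(0,5): flips 1 -> legal
(1,4): flips 1 -> legal
(1,5): no bracket -> illegal
(2,0): flips 1 -> legal
(2,4): flips 2 -> legal
(2,5): no bracket -> illegal
(3,0): flips 2 -> legal
(3,1): no bracket -> illegal
(3,5): flips 1 -> legal
(4,3): no bracket -> illegal
(4,5): no bracket -> illegal
W mobility = 8

Answer: B=7 W=8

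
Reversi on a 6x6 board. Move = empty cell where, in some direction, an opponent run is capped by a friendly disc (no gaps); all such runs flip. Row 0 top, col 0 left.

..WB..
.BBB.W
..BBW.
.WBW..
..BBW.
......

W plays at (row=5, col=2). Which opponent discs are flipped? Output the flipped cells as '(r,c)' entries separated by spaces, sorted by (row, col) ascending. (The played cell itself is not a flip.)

Answer: (1,2) (2,2) (3,2) (4,2)

Derivation:
Dir NW: first cell '.' (not opp) -> no flip
Dir N: opp run (4,2) (3,2) (2,2) (1,2) capped by W -> flip
Dir NE: opp run (4,3), next='.' -> no flip
Dir W: first cell '.' (not opp) -> no flip
Dir E: first cell '.' (not opp) -> no flip
Dir SW: edge -> no flip
Dir S: edge -> no flip
Dir SE: edge -> no flip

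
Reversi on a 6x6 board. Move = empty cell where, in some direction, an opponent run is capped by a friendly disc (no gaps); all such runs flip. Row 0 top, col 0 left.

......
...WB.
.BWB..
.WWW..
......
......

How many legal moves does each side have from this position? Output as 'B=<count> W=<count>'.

Answer: B=4 W=6

Derivation:
-- B to move --
(0,2): no bracket -> illegal
(0,3): flips 1 -> legal
(0,4): no bracket -> illegal
(1,1): no bracket -> illegal
(1,2): flips 1 -> legal
(2,0): no bracket -> illegal
(2,4): no bracket -> illegal
(3,0): no bracket -> illegal
(3,4): no bracket -> illegal
(4,0): no bracket -> illegal
(4,1): flips 2 -> legal
(4,2): no bracket -> illegal
(4,3): flips 2 -> legal
(4,4): no bracket -> illegal
B mobility = 4
-- W to move --
(0,3): no bracket -> illegal
(0,4): no bracket -> illegal
(0,5): flips 2 -> legal
(1,0): flips 1 -> legal
(1,1): flips 1 -> legal
(1,2): no bracket -> illegal
(1,5): flips 1 -> legal
(2,0): flips 1 -> legal
(2,4): flips 1 -> legal
(2,5): no bracket -> illegal
(3,0): no bracket -> illegal
(3,4): no bracket -> illegal
W mobility = 6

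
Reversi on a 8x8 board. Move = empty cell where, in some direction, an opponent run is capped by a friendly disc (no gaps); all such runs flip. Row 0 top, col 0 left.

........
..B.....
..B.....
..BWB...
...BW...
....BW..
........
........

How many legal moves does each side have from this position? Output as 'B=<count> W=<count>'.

Answer: B=4 W=7

Derivation:
-- B to move --
(2,3): flips 1 -> legal
(2,4): no bracket -> illegal
(3,5): no bracket -> illegal
(4,2): no bracket -> illegal
(4,5): flips 1 -> legal
(4,6): no bracket -> illegal
(5,3): no bracket -> illegal
(5,6): flips 1 -> legal
(6,4): no bracket -> illegal
(6,5): no bracket -> illegal
(6,6): flips 3 -> legal
B mobility = 4
-- W to move --
(0,1): no bracket -> illegal
(0,2): no bracket -> illegal
(0,3): no bracket -> illegal
(1,1): flips 1 -> legal
(1,3): no bracket -> illegal
(2,1): no bracket -> illegal
(2,3): no bracket -> illegal
(2,4): flips 1 -> legal
(2,5): no bracket -> illegal
(3,1): flips 1 -> legal
(3,5): flips 1 -> legal
(4,1): no bracket -> illegal
(4,2): flips 1 -> legal
(4,5): no bracket -> illegal
(5,2): no bracket -> illegal
(5,3): flips 2 -> legal
(6,3): no bracket -> illegal
(6,4): flips 1 -> legal
(6,5): no bracket -> illegal
W mobility = 7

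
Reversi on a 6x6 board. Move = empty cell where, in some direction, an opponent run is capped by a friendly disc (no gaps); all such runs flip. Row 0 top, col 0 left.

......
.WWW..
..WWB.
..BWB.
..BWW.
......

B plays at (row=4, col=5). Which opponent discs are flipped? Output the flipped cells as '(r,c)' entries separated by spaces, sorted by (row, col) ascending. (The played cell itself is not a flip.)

Answer: (4,3) (4,4)

Derivation:
Dir NW: first cell 'B' (not opp) -> no flip
Dir N: first cell '.' (not opp) -> no flip
Dir NE: edge -> no flip
Dir W: opp run (4,4) (4,3) capped by B -> flip
Dir E: edge -> no flip
Dir SW: first cell '.' (not opp) -> no flip
Dir S: first cell '.' (not opp) -> no flip
Dir SE: edge -> no flip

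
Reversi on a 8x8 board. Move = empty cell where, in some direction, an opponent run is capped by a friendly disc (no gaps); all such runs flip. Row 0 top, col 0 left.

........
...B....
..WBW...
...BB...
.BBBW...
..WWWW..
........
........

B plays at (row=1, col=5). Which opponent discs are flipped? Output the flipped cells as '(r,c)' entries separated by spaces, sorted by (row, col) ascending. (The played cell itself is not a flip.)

Dir NW: first cell '.' (not opp) -> no flip
Dir N: first cell '.' (not opp) -> no flip
Dir NE: first cell '.' (not opp) -> no flip
Dir W: first cell '.' (not opp) -> no flip
Dir E: first cell '.' (not opp) -> no flip
Dir SW: opp run (2,4) capped by B -> flip
Dir S: first cell '.' (not opp) -> no flip
Dir SE: first cell '.' (not opp) -> no flip

Answer: (2,4)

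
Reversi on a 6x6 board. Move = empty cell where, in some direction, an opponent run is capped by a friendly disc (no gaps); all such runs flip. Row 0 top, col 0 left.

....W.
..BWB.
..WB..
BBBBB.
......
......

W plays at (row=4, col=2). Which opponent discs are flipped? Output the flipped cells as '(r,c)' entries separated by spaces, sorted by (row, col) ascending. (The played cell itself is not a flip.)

Dir NW: opp run (3,1), next='.' -> no flip
Dir N: opp run (3,2) capped by W -> flip
Dir NE: opp run (3,3), next='.' -> no flip
Dir W: first cell '.' (not opp) -> no flip
Dir E: first cell '.' (not opp) -> no flip
Dir SW: first cell '.' (not opp) -> no flip
Dir S: first cell '.' (not opp) -> no flip
Dir SE: first cell '.' (not opp) -> no flip

Answer: (3,2)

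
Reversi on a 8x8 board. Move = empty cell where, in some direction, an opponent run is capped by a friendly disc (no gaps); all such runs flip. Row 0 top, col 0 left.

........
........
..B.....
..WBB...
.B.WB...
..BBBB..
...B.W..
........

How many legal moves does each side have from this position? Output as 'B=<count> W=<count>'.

Answer: B=6 W=8

Derivation:
-- B to move --
(2,1): flips 2 -> legal
(2,3): flips 1 -> legal
(3,1): flips 1 -> legal
(4,2): flips 2 -> legal
(5,6): no bracket -> illegal
(6,4): no bracket -> illegal
(6,6): no bracket -> illegal
(7,4): no bracket -> illegal
(7,5): flips 1 -> legal
(7,6): flips 1 -> legal
B mobility = 6
-- W to move --
(1,1): no bracket -> illegal
(1,2): flips 1 -> legal
(1,3): no bracket -> illegal
(2,1): no bracket -> illegal
(2,3): flips 1 -> legal
(2,4): no bracket -> illegal
(2,5): flips 1 -> legal
(3,0): no bracket -> illegal
(3,1): no bracket -> illegal
(3,5): flips 2 -> legal
(4,0): no bracket -> illegal
(4,2): no bracket -> illegal
(4,5): flips 2 -> legal
(4,6): no bracket -> illegal
(5,0): flips 1 -> legal
(5,1): no bracket -> illegal
(5,6): no bracket -> illegal
(6,1): flips 1 -> legal
(6,2): no bracket -> illegal
(6,4): no bracket -> illegal
(6,6): no bracket -> illegal
(7,2): no bracket -> illegal
(7,3): flips 2 -> legal
(7,4): no bracket -> illegal
W mobility = 8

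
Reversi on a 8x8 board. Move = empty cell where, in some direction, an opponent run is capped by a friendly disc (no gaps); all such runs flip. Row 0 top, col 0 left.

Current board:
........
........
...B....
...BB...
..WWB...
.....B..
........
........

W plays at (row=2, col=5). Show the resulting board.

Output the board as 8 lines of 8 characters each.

Answer: ........
........
...B.W..
...BW...
..WWB...
.....B..
........
........

Derivation:
Place W at (2,5); scan 8 dirs for brackets.
Dir NW: first cell '.' (not opp) -> no flip
Dir N: first cell '.' (not opp) -> no flip
Dir NE: first cell '.' (not opp) -> no flip
Dir W: first cell '.' (not opp) -> no flip
Dir E: first cell '.' (not opp) -> no flip
Dir SW: opp run (3,4) capped by W -> flip
Dir S: first cell '.' (not opp) -> no flip
Dir SE: first cell '.' (not opp) -> no flip
All flips: (3,4)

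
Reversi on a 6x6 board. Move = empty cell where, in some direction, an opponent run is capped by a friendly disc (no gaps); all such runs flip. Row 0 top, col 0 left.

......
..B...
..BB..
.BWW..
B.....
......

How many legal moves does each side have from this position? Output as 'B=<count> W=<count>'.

-- B to move --
(2,1): no bracket -> illegal
(2,4): no bracket -> illegal
(3,4): flips 2 -> legal
(4,1): flips 1 -> legal
(4,2): flips 1 -> legal
(4,3): flips 1 -> legal
(4,4): flips 1 -> legal
B mobility = 5
-- W to move --
(0,1): no bracket -> illegal
(0,2): flips 2 -> legal
(0,3): no bracket -> illegal
(1,1): flips 1 -> legal
(1,3): flips 1 -> legal
(1,4): flips 1 -> legal
(2,0): no bracket -> illegal
(2,1): no bracket -> illegal
(2,4): no bracket -> illegal
(3,0): flips 1 -> legal
(3,4): no bracket -> illegal
(4,1): no bracket -> illegal
(4,2): no bracket -> illegal
(5,0): no bracket -> illegal
(5,1): no bracket -> illegal
W mobility = 5

Answer: B=5 W=5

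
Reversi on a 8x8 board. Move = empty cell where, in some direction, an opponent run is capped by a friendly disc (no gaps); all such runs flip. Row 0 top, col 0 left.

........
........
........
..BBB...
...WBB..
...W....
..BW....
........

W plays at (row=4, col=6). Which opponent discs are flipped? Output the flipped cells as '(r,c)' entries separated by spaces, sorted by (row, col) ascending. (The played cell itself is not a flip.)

Answer: (4,4) (4,5)

Derivation:
Dir NW: first cell '.' (not opp) -> no flip
Dir N: first cell '.' (not opp) -> no flip
Dir NE: first cell '.' (not opp) -> no flip
Dir W: opp run (4,5) (4,4) capped by W -> flip
Dir E: first cell '.' (not opp) -> no flip
Dir SW: first cell '.' (not opp) -> no flip
Dir S: first cell '.' (not opp) -> no flip
Dir SE: first cell '.' (not opp) -> no flip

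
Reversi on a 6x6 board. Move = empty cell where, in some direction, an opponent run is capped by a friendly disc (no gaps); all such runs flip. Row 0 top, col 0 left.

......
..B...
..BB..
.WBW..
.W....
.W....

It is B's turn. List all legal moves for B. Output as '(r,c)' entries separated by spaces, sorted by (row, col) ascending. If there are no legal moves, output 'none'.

(2,0): no bracket -> illegal
(2,1): no bracket -> illegal
(2,4): no bracket -> illegal
(3,0): flips 1 -> legal
(3,4): flips 1 -> legal
(4,0): flips 1 -> legal
(4,2): no bracket -> illegal
(4,3): flips 1 -> legal
(4,4): flips 1 -> legal
(5,0): flips 1 -> legal
(5,2): no bracket -> illegal

Answer: (3,0) (3,4) (4,0) (4,3) (4,4) (5,0)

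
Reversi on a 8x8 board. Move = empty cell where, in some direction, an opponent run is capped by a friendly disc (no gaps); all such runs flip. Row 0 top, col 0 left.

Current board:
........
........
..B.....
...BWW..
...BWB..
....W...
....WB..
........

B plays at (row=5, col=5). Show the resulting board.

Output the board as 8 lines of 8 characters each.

Place B at (5,5); scan 8 dirs for brackets.
Dir NW: opp run (4,4) capped by B -> flip
Dir N: first cell 'B' (not opp) -> no flip
Dir NE: first cell '.' (not opp) -> no flip
Dir W: opp run (5,4), next='.' -> no flip
Dir E: first cell '.' (not opp) -> no flip
Dir SW: opp run (6,4), next='.' -> no flip
Dir S: first cell 'B' (not opp) -> no flip
Dir SE: first cell '.' (not opp) -> no flip
All flips: (4,4)

Answer: ........
........
..B.....
...BWW..
...BBB..
....WB..
....WB..
........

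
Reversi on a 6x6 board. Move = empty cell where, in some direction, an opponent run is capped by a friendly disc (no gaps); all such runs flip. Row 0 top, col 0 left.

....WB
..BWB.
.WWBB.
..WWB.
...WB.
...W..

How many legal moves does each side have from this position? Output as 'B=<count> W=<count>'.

-- B to move --
(0,2): flips 1 -> legal
(0,3): flips 2 -> legal
(1,0): no bracket -> illegal
(1,1): flips 2 -> legal
(1,5): no bracket -> illegal
(2,0): flips 2 -> legal
(3,0): flips 1 -> legal
(3,1): flips 2 -> legal
(4,1): flips 1 -> legal
(4,2): flips 4 -> legal
(5,2): flips 1 -> legal
(5,4): no bracket -> illegal
B mobility = 9
-- W to move --
(0,1): no bracket -> illegal
(0,2): flips 1 -> legal
(0,3): flips 1 -> legal
(1,1): flips 1 -> legal
(1,5): flips 2 -> legal
(2,5): flips 3 -> legal
(3,5): flips 3 -> legal
(4,5): flips 1 -> legal
(5,4): flips 4 -> legal
(5,5): flips 1 -> legal
W mobility = 9

Answer: B=9 W=9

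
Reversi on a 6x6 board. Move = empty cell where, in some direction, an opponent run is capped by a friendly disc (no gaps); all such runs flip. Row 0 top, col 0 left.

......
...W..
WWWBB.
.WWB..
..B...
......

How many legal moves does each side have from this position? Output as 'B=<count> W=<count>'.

Answer: B=6 W=8

Derivation:
-- B to move --
(0,2): flips 1 -> legal
(0,3): flips 1 -> legal
(0,4): no bracket -> illegal
(1,0): no bracket -> illegal
(1,1): flips 1 -> legal
(1,2): flips 2 -> legal
(1,4): no bracket -> illegal
(3,0): flips 2 -> legal
(4,0): no bracket -> illegal
(4,1): flips 1 -> legal
(4,3): no bracket -> illegal
B mobility = 6
-- W to move --
(1,2): no bracket -> illegal
(1,4): flips 1 -> legal
(1,5): no bracket -> illegal
(2,5): flips 2 -> legal
(3,4): flips 1 -> legal
(3,5): flips 1 -> legal
(4,1): no bracket -> illegal
(4,3): flips 2 -> legal
(4,4): flips 1 -> legal
(5,1): no bracket -> illegal
(5,2): flips 1 -> legal
(5,3): flips 1 -> legal
W mobility = 8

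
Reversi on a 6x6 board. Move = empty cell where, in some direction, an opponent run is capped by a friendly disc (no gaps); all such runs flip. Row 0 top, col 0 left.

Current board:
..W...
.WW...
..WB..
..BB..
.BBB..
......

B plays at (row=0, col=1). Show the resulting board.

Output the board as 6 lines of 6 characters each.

Place B at (0,1); scan 8 dirs for brackets.
Dir NW: edge -> no flip
Dir N: edge -> no flip
Dir NE: edge -> no flip
Dir W: first cell '.' (not opp) -> no flip
Dir E: opp run (0,2), next='.' -> no flip
Dir SW: first cell '.' (not opp) -> no flip
Dir S: opp run (1,1), next='.' -> no flip
Dir SE: opp run (1,2) capped by B -> flip
All flips: (1,2)

Answer: .BW...
.WB...
..WB..
..BB..
.BBB..
......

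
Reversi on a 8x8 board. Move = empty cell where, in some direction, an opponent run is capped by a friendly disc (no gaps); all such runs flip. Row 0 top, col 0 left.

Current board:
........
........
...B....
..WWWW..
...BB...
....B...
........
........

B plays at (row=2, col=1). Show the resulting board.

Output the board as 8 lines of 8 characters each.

Place B at (2,1); scan 8 dirs for brackets.
Dir NW: first cell '.' (not opp) -> no flip
Dir N: first cell '.' (not opp) -> no flip
Dir NE: first cell '.' (not opp) -> no flip
Dir W: first cell '.' (not opp) -> no flip
Dir E: first cell '.' (not opp) -> no flip
Dir SW: first cell '.' (not opp) -> no flip
Dir S: first cell '.' (not opp) -> no flip
Dir SE: opp run (3,2) capped by B -> flip
All flips: (3,2)

Answer: ........
........
.B.B....
..BWWW..
...BB...
....B...
........
........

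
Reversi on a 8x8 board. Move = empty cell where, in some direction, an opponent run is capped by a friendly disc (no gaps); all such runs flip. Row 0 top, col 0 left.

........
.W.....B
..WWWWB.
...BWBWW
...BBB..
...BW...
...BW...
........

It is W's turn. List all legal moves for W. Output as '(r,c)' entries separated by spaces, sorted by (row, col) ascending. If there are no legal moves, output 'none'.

Answer: (1,5) (1,6) (2,7) (3,2) (4,2) (4,6) (5,2) (5,5) (5,6) (6,2) (7,2) (7,3)

Derivation:
(0,6): no bracket -> illegal
(0,7): no bracket -> illegal
(1,5): flips 1 -> legal
(1,6): flips 1 -> legal
(2,7): flips 1 -> legal
(3,2): flips 2 -> legal
(4,2): flips 2 -> legal
(4,6): flips 1 -> legal
(5,2): flips 2 -> legal
(5,5): flips 4 -> legal
(5,6): flips 1 -> legal
(6,2): flips 1 -> legal
(7,2): flips 1 -> legal
(7,3): flips 4 -> legal
(7,4): no bracket -> illegal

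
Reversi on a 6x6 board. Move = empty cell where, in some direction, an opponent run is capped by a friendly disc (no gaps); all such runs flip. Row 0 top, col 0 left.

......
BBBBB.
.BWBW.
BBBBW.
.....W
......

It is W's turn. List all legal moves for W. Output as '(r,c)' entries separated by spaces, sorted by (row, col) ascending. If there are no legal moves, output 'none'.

Answer: (0,0) (0,1) (0,2) (0,4) (2,0) (4,0) (4,2) (4,4)

Derivation:
(0,0): flips 1 -> legal
(0,1): flips 2 -> legal
(0,2): flips 2 -> legal
(0,3): no bracket -> illegal
(0,4): flips 2 -> legal
(0,5): no bracket -> illegal
(1,5): no bracket -> illegal
(2,0): flips 1 -> legal
(2,5): no bracket -> illegal
(4,0): flips 1 -> legal
(4,1): no bracket -> illegal
(4,2): flips 2 -> legal
(4,3): no bracket -> illegal
(4,4): flips 1 -> legal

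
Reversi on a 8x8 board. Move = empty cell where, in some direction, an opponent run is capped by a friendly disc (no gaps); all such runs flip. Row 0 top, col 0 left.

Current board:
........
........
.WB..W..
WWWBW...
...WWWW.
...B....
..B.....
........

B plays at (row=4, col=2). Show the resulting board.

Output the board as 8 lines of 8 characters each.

Answer: ........
........
.WB..W..
WWBBW...
..BWWWW.
...B....
..B.....
........

Derivation:
Place B at (4,2); scan 8 dirs for brackets.
Dir NW: opp run (3,1), next='.' -> no flip
Dir N: opp run (3,2) capped by B -> flip
Dir NE: first cell 'B' (not opp) -> no flip
Dir W: first cell '.' (not opp) -> no flip
Dir E: opp run (4,3) (4,4) (4,5) (4,6), next='.' -> no flip
Dir SW: first cell '.' (not opp) -> no flip
Dir S: first cell '.' (not opp) -> no flip
Dir SE: first cell 'B' (not opp) -> no flip
All flips: (3,2)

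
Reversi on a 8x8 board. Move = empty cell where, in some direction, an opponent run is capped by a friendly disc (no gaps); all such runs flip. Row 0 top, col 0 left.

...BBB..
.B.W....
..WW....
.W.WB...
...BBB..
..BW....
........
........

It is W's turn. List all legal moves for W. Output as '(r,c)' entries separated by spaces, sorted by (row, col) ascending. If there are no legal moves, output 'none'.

Answer: (0,0) (3,5) (5,1) (5,5) (5,6)

Derivation:
(0,0): flips 1 -> legal
(0,1): no bracket -> illegal
(0,2): no bracket -> illegal
(0,6): no bracket -> illegal
(1,0): no bracket -> illegal
(1,2): no bracket -> illegal
(1,4): no bracket -> illegal
(1,5): no bracket -> illegal
(1,6): no bracket -> illegal
(2,0): no bracket -> illegal
(2,1): no bracket -> illegal
(2,4): no bracket -> illegal
(2,5): no bracket -> illegal
(3,2): no bracket -> illegal
(3,5): flips 2 -> legal
(3,6): no bracket -> illegal
(4,1): no bracket -> illegal
(4,2): no bracket -> illegal
(4,6): no bracket -> illegal
(5,1): flips 1 -> legal
(5,4): no bracket -> illegal
(5,5): flips 1 -> legal
(5,6): flips 2 -> legal
(6,1): no bracket -> illegal
(6,2): no bracket -> illegal
(6,3): no bracket -> illegal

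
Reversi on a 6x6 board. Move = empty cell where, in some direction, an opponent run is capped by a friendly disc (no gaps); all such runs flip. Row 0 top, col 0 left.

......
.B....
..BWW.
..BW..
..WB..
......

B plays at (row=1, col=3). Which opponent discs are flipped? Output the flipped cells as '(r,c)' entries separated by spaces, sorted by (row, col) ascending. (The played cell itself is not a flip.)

Dir NW: first cell '.' (not opp) -> no flip
Dir N: first cell '.' (not opp) -> no flip
Dir NE: first cell '.' (not opp) -> no flip
Dir W: first cell '.' (not opp) -> no flip
Dir E: first cell '.' (not opp) -> no flip
Dir SW: first cell 'B' (not opp) -> no flip
Dir S: opp run (2,3) (3,3) capped by B -> flip
Dir SE: opp run (2,4), next='.' -> no flip

Answer: (2,3) (3,3)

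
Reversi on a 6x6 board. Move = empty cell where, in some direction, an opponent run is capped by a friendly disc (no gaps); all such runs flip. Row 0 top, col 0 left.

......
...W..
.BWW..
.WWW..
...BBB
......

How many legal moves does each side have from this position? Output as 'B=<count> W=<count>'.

Answer: B=4 W=6

Derivation:
-- B to move --
(0,2): no bracket -> illegal
(0,3): flips 3 -> legal
(0,4): no bracket -> illegal
(1,1): flips 2 -> legal
(1,2): no bracket -> illegal
(1,4): no bracket -> illegal
(2,0): no bracket -> illegal
(2,4): flips 2 -> legal
(3,0): no bracket -> illegal
(3,4): no bracket -> illegal
(4,0): no bracket -> illegal
(4,1): flips 1 -> legal
(4,2): no bracket -> illegal
B mobility = 4
-- W to move --
(1,0): flips 1 -> legal
(1,1): flips 1 -> legal
(1,2): no bracket -> illegal
(2,0): flips 1 -> legal
(3,0): no bracket -> illegal
(3,4): no bracket -> illegal
(3,5): no bracket -> illegal
(4,2): no bracket -> illegal
(5,2): no bracket -> illegal
(5,3): flips 1 -> legal
(5,4): flips 1 -> legal
(5,5): flips 1 -> legal
W mobility = 6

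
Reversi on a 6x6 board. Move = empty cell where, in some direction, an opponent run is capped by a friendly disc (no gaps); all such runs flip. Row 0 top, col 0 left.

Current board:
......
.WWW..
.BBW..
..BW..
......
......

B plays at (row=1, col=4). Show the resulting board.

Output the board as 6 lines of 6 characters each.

Place B at (1,4); scan 8 dirs for brackets.
Dir NW: first cell '.' (not opp) -> no flip
Dir N: first cell '.' (not opp) -> no flip
Dir NE: first cell '.' (not opp) -> no flip
Dir W: opp run (1,3) (1,2) (1,1), next='.' -> no flip
Dir E: first cell '.' (not opp) -> no flip
Dir SW: opp run (2,3) capped by B -> flip
Dir S: first cell '.' (not opp) -> no flip
Dir SE: first cell '.' (not opp) -> no flip
All flips: (2,3)

Answer: ......
.WWWB.
.BBB..
..BW..
......
......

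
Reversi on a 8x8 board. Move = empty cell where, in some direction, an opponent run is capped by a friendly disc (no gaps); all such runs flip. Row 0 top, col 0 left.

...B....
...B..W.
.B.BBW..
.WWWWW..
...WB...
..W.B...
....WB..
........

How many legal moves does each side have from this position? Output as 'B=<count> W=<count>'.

-- B to move --
(0,5): no bracket -> illegal
(0,6): no bracket -> illegal
(0,7): no bracket -> illegal
(1,4): no bracket -> illegal
(1,5): no bracket -> illegal
(1,7): no bracket -> illegal
(2,0): no bracket -> illegal
(2,2): flips 1 -> legal
(2,6): flips 2 -> legal
(2,7): no bracket -> illegal
(3,0): no bracket -> illegal
(3,6): no bracket -> illegal
(4,0): no bracket -> illegal
(4,1): flips 2 -> legal
(4,2): flips 2 -> legal
(4,5): flips 1 -> legal
(4,6): flips 1 -> legal
(5,1): no bracket -> illegal
(5,3): flips 2 -> legal
(5,5): no bracket -> illegal
(6,1): no bracket -> illegal
(6,2): no bracket -> illegal
(6,3): flips 1 -> legal
(7,3): no bracket -> illegal
(7,4): flips 1 -> legal
(7,5): no bracket -> illegal
B mobility = 9
-- W to move --
(0,2): flips 2 -> legal
(0,4): no bracket -> illegal
(1,0): flips 1 -> legal
(1,1): flips 1 -> legal
(1,2): flips 1 -> legal
(1,4): flips 2 -> legal
(1,5): flips 1 -> legal
(2,0): no bracket -> illegal
(2,2): flips 2 -> legal
(3,0): no bracket -> illegal
(4,5): flips 1 -> legal
(5,3): flips 1 -> legal
(5,5): flips 1 -> legal
(5,6): no bracket -> illegal
(6,3): no bracket -> illegal
(6,6): flips 1 -> legal
(7,4): no bracket -> illegal
(7,5): no bracket -> illegal
(7,6): flips 2 -> legal
W mobility = 12

Answer: B=9 W=12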